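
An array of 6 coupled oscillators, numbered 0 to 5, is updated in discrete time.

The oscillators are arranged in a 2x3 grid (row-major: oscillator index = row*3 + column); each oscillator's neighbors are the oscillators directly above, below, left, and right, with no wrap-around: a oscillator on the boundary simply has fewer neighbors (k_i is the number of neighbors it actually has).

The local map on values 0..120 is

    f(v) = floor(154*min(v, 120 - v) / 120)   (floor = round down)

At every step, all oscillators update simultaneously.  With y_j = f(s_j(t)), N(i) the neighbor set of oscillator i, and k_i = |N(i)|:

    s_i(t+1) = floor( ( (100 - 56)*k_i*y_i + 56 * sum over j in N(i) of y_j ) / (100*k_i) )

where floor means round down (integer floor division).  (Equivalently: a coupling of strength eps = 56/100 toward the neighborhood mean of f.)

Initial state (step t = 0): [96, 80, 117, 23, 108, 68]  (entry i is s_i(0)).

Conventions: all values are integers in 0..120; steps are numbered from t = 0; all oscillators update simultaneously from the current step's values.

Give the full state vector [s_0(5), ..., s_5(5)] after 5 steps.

Answer: [72, 71, 70, 72, 71, 70]

Derivation:
t=0: [96, 80, 117, 23, 108, 68]
t=1: [35, 31, 34, 25, 33, 34]
t=2: [39, 41, 41, 38, 39, 42]
t=3: [50, 51, 52, 49, 50, 51]
t=4: [63, 64, 65, 63, 64, 65]
t=5: [72, 71, 70, 72, 71, 70]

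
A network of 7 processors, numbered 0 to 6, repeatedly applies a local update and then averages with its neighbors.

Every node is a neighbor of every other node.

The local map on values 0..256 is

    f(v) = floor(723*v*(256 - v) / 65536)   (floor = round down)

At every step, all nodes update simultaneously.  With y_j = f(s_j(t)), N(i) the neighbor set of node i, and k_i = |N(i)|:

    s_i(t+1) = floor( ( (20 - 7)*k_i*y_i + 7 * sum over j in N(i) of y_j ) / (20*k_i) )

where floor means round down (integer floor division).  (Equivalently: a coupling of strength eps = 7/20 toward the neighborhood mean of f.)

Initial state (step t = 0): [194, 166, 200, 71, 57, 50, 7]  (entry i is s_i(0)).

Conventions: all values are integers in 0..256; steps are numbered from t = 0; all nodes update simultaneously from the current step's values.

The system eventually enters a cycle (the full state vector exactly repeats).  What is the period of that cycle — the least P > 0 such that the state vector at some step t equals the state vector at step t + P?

Answer: 2
Key observation: The state at step 7, [163, 163, 163, 163, 163, 163, 163], reappears at step 9 — and no state repeats earlier — so the cycle the system enters has period 2.

Derivation:
t=0: [194, 166, 200, 71, 57, 50, 7]
t=1: [125, 144, 120, 133, 121, 114, 59]
t=2: [176, 174, 176, 176, 176, 175, 145]
t=3: [156, 157, 156, 156, 156, 157, 169]
t=4: [171, 170, 171, 171, 171, 170, 165]
t=5: [160, 161, 160, 160, 160, 161, 163]
t=6: [168, 168, 168, 168, 168, 168, 167]
t=7: [163, 163, 163, 163, 163, 163, 163]
t=8: [167, 167, 167, 167, 167, 167, 167]
t=9: [163, 163, 163, 163, 163, 163, 163]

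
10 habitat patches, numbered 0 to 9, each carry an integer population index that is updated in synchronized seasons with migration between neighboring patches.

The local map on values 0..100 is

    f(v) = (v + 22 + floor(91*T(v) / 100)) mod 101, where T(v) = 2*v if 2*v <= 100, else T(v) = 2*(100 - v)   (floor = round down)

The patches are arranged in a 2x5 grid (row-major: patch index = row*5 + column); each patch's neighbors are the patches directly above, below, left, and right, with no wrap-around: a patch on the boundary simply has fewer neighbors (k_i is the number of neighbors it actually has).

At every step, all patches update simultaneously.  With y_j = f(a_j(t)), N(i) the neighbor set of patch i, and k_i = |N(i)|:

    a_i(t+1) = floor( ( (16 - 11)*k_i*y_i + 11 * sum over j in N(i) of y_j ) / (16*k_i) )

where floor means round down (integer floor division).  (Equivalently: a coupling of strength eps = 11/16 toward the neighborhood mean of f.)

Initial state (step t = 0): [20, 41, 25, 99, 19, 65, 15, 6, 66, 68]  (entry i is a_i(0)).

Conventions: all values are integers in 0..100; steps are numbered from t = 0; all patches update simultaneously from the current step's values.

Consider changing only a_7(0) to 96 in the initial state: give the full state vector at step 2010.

Simulating step by step:
t=0: [20, 41, 25, 99, 19, 65, 15, 96, 66, 68]
t=1: [53, 64, 47, 55, 46, 64, 44, 54, 36, 56]
t=2: [52, 51, 54, 46, 54, 51, 50, 45, 46, 42]
t=3: [60, 60, 54, 53, 48, 61, 58, 53, 46, 49]
t=4: [52, 54, 57, 56, 58, 53, 54, 55, 56, 54]
t=5: [58, 58, 56, 56, 56, 59, 58, 57, 57, 56]
t=6: [54, 55, 56, 56, 57, 54, 55, 56, 56, 56]
t=7: [57, 57, 57, 56, 56, 57, 57, 57, 57, 56]
t=8: [56, 56, 56, 56, 57, 56, 56, 56, 56, 56]
t=9: [57, 57, 57, 56, 56, 57, 57, 57, 57, 56]

Answer: [56, 56, 56, 56, 57, 56, 56, 56, 56, 56]
Key observation: The state at step 7, [57, 57, 57, 56, 56, 57, 57, 57, 57, 56], reappears at step 9: the system is in a cycle of period 2 from step 7 on.  Therefore the state at step 2010 equals the state at step 7 + ((2010 - 7) mod 2) = 8, which is [56, 56, 56, 56, 57, 56, 56, 56, 56, 56].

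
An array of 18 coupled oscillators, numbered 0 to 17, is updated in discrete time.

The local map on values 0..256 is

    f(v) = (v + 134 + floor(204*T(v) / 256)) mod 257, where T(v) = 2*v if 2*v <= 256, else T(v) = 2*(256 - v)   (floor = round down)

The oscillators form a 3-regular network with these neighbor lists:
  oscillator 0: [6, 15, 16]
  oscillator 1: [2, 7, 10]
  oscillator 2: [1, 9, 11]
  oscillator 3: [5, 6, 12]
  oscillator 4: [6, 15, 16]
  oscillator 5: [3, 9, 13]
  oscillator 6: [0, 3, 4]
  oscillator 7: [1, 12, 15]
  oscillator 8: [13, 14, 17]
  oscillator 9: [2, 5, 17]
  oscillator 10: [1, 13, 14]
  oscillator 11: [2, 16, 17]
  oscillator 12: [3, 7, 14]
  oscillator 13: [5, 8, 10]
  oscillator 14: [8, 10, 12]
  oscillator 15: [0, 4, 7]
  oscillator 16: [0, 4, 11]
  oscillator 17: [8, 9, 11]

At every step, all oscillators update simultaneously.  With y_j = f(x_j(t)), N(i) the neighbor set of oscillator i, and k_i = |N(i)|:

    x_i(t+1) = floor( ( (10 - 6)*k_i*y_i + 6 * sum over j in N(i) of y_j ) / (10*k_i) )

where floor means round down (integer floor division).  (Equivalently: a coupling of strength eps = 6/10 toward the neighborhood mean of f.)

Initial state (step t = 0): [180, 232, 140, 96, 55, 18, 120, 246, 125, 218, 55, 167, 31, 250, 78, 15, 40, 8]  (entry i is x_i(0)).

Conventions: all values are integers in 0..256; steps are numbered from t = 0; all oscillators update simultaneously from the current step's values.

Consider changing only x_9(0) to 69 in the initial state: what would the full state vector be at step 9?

Answer: [178, 178, 178, 178, 178, 178, 178, 178, 178, 178, 178, 178, 178, 178, 178, 178, 178, 178]
Key observation: This trace re-runs the system from the modified initial state.

Derivation:
t=0: [180, 232, 140, 96, 55, 18, 120, 246, 125, 69, 55, 167, 31, 250, 78, 15, 40, 8]
t=1: [190, 130, 157, 166, 127, 135, 139, 161, 154, 129, 80, 192, 154, 134, 118, 135, 171, 149]
t=2: [186, 175, 193, 194, 200, 201, 193, 196, 194, 201, 152, 182, 188, 178, 167, 195, 183, 192]
t=3: [172, 178, 172, 169, 169, 168, 169, 171, 174, 167, 186, 173, 173, 177, 181, 169, 173, 170]
t=4: [182, 179, 182, 183, 183, 183, 183, 182, 180, 184, 176, 182, 181, 179, 178, 183, 182, 183]
t=5: [176, 177, 176, 176, 176, 176, 176, 176, 177, 175, 179, 176, 177, 178, 178, 176, 176, 176]
t=6: [180, 179, 180, 179, 180, 180, 180, 179, 179, 180, 178, 180, 179, 179, 178, 180, 180, 180]
t=7: [178, 178, 178, 178, 178, 178, 178, 178, 178, 178, 178, 178, 178, 178, 178, 178, 178, 178]
t=8: [179, 179, 179, 179, 179, 179, 179, 179, 179, 179, 179, 179, 179, 179, 179, 179, 179, 179]
t=9: [178, 178, 178, 178, 178, 178, 178, 178, 178, 178, 178, 178, 178, 178, 178, 178, 178, 178]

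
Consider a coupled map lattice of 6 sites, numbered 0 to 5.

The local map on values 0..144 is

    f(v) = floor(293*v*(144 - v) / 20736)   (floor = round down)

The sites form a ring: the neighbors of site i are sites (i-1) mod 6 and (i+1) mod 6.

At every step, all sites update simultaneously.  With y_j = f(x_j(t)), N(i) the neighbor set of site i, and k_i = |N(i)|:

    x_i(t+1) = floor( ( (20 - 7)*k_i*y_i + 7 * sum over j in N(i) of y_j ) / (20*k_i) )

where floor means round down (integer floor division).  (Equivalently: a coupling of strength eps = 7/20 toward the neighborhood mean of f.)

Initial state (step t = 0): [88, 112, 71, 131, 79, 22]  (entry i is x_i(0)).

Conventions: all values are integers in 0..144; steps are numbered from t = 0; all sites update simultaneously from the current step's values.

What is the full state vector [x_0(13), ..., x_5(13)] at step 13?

Simulating step by step:
t=0: [88, 112, 71, 131, 79, 22]
t=1: [60, 57, 60, 40, 57, 48]
t=2: [69, 70, 68, 62, 67, 66]
t=3: [72, 73, 72, 71, 71, 72]
t=4: [73, 73, 73, 73, 73, 73]
t=5: [73, 73, 73, 73, 73, 73]
t=6: [73, 73, 73, 73, 73, 73]
t=7: [73, 73, 73, 73, 73, 73]
t=8: [73, 73, 73, 73, 73, 73]
t=9: [73, 73, 73, 73, 73, 73]
t=10: [73, 73, 73, 73, 73, 73]
t=11: [73, 73, 73, 73, 73, 73]
t=12: [73, 73, 73, 73, 73, 73]
t=13: [73, 73, 73, 73, 73, 73]

Answer: [73, 73, 73, 73, 73, 73]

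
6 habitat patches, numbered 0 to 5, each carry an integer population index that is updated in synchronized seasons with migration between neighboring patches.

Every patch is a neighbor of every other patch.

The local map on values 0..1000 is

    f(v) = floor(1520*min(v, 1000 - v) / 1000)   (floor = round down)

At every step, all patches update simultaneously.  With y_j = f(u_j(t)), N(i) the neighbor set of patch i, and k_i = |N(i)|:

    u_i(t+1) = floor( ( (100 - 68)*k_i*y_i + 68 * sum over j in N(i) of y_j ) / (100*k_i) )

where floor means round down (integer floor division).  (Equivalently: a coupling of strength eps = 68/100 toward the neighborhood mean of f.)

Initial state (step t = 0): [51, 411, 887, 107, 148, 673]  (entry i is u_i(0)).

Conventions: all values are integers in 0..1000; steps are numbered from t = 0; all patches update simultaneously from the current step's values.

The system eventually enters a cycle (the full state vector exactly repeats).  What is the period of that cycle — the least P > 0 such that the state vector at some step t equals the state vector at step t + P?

Answer: 17
Key observation: The state at step 15, [591, 591, 591, 591, 591, 591], reappears at step 32 — and no state repeats earlier — so the cycle the system enters has period 17.

Derivation:
t=0: [51, 411, 887, 107, 148, 673]
t=1: [252, 353, 270, 268, 279, 330]
t=2: [432, 460, 437, 436, 439, 454]
t=3: [669, 677, 671, 670, 671, 676]
t=4: [498, 496, 498, 498, 498, 496]
t=5: [755, 754, 755, 755, 755, 754]
t=6: [372, 372, 372, 372, 372, 372]
t=7: [565, 565, 565, 565, 565, 565]
t=8: [661, 661, 661, 661, 661, 661]
t=9: [515, 515, 515, 515, 515, 515]
t=10: [737, 737, 737, 737, 737, 737]
t=11: [399, 399, 399, 399, 399, 399]
t=12: [606, 606, 606, 606, 606, 606]
t=13: [598, 598, 598, 598, 598, 598]
t=14: [611, 611, 611, 611, 611, 611]
t=15: [591, 591, 591, 591, 591, 591]
t=16: [621, 621, 621, 621, 621, 621]
t=17: [576, 576, 576, 576, 576, 576]
t=18: [644, 644, 644, 644, 644, 644]
t=19: [541, 541, 541, 541, 541, 541]
t=20: [697, 697, 697, 697, 697, 697]
t=21: [460, 460, 460, 460, 460, 460]
t=22: [699, 699, 699, 699, 699, 699]
t=23: [457, 457, 457, 457, 457, 457]
t=24: [694, 694, 694, 694, 694, 694]
t=25: [465, 465, 465, 465, 465, 465]
t=26: [706, 706, 706, 706, 706, 706]
t=27: [446, 446, 446, 446, 446, 446]
t=28: [677, 677, 677, 677, 677, 677]
t=29: [490, 490, 490, 490, 490, 490]
t=30: [744, 744, 744, 744, 744, 744]
t=31: [389, 389, 389, 389, 389, 389]
t=32: [591, 591, 591, 591, 591, 591]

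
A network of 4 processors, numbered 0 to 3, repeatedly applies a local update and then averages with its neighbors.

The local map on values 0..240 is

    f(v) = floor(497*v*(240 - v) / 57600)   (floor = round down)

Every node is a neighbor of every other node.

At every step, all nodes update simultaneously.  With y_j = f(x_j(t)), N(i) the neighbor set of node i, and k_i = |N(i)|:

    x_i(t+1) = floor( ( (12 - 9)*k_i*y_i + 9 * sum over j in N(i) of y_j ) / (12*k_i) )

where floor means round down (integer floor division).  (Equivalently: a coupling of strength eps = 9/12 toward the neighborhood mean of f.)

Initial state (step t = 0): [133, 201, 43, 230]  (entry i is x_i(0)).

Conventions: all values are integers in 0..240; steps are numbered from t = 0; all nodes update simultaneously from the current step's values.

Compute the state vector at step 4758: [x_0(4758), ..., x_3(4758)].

Answer: [124, 124, 124, 124]
Key observation: The state at step 4, [124, 124, 124, 124], reappears at step 5: the system is in a cycle of period 1 from step 4 on.  Therefore the state at step 4758 equals the state at step 4 + ((4758 - 4) mod 1) = 4, which is [124, 124, 124, 124].

Derivation:
t=0: [133, 201, 43, 230]
t=1: [70, 70, 70, 70]
t=2: [102, 102, 102, 102]
t=3: [121, 121, 121, 121]
t=4: [124, 124, 124, 124]
t=5: [124, 124, 124, 124]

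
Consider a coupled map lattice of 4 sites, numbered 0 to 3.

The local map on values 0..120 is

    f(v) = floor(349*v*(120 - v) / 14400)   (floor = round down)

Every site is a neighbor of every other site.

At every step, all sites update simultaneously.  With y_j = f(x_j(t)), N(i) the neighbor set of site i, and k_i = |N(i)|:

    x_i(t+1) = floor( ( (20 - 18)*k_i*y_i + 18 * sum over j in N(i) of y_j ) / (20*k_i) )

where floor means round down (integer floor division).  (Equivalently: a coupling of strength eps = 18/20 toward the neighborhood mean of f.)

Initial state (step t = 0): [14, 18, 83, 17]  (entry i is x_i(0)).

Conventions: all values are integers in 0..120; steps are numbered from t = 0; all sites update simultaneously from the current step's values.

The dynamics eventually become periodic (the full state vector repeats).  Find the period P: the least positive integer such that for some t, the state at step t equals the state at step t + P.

Answer: 2
Key observation: The state at step 6, [81, 81, 81, 81], reappears at step 8 — and no state repeats earlier — so the cycle the system enters has period 2.

Derivation:
t=0: [14, 18, 83, 17]
t=1: [51, 49, 43, 50]
t=2: [82, 83, 83, 83]
t=3: [74, 74, 74, 74]
t=4: [82, 82, 82, 82]
t=5: [75, 75, 75, 75]
t=6: [81, 81, 81, 81]
t=7: [76, 76, 76, 76]
t=8: [81, 81, 81, 81]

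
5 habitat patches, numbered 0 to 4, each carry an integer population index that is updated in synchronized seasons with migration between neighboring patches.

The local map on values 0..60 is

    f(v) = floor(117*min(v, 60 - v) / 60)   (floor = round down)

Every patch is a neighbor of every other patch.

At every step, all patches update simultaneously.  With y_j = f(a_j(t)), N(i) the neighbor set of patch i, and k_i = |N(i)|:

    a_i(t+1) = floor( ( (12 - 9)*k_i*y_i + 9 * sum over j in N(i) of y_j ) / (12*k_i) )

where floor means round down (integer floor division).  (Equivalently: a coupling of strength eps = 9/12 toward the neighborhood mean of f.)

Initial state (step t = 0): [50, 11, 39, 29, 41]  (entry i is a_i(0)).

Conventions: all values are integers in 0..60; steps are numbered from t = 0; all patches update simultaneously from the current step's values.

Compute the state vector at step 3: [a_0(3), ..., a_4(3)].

Simulating step by step:
t=0: [50, 11, 39, 29, 41]
t=1: [33, 33, 34, 35, 34]
t=2: [50, 50, 50, 50, 50]
t=3: [19, 19, 19, 19, 19]

Answer: [19, 19, 19, 19, 19]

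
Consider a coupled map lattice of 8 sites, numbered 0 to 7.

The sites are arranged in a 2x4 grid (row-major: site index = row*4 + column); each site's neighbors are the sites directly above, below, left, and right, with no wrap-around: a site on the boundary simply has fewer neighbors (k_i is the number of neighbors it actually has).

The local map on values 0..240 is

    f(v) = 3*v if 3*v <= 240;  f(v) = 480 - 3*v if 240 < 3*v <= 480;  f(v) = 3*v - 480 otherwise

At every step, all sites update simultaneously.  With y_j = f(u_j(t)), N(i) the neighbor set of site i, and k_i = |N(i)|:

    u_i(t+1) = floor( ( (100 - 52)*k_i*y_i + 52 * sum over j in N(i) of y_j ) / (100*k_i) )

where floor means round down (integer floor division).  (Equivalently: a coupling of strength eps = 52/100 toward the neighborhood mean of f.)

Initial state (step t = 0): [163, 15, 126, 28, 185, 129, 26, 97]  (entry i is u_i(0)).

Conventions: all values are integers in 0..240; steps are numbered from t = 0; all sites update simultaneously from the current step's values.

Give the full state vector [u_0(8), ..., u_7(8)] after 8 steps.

Simulating step by step:
t=0: [163, 15, 126, 28, 185, 129, 26, 97]
t=1: [35, 56, 84, 115, 62, 78, 104, 132]
t=2: [142, 178, 191, 145, 177, 202, 175, 119]
t=3: [53, 73, 69, 77, 71, 86, 80, 82]
t=4: [188, 207, 218, 225, 201, 223, 230, 234]
t=5: [108, 145, 178, 196, 130, 172, 202, 211]
t=6: [109, 64, 74, 105, 93, 62, 102, 134]
t=7: [175, 189, 198, 157, 184, 187, 167, 125]
t=8: [62, 83, 75, 61, 67, 70, 62, 58]

Answer: [62, 83, 75, 61, 67, 70, 62, 58]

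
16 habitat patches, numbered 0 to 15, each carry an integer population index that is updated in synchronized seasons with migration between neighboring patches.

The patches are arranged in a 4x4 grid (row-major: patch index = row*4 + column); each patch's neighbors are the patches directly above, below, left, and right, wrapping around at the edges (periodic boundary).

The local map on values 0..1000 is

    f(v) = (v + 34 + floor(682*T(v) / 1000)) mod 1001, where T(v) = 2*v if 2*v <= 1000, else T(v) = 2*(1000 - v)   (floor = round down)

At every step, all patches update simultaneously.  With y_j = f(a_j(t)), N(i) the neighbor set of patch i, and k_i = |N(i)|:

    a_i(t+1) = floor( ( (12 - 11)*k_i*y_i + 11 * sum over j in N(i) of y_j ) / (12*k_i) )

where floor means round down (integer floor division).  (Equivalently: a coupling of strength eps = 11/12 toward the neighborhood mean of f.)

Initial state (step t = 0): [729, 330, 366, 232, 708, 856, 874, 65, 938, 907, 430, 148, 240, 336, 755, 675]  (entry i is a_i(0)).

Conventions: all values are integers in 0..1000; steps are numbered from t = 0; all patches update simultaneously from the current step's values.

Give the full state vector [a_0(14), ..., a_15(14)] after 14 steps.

Simulating step by step:
t=0: [729, 330, 366, 232, 708, 856, 874, 65, 938, 907, 430, 148, 240, 336, 755, 675]
t=1: [500, 513, 440, 362, 116, 258, 286, 286, 277, 238, 152, 133, 317, 436, 451, 399]
t=2: [519, 245, 443, 526, 542, 471, 476, 575, 523, 459, 434, 663, 510, 392, 353, 567]
t=3: [298, 370, 429, 169, 187, 261, 121, 179, 173, 323, 302, 159, 376, 494, 367, 345]
t=4: [689, 450, 591, 515, 564, 627, 462, 413, 633, 533, 618, 605, 587, 825, 497, 681]
t=5: [167, 143, 161, 128, 127, 154, 131, 161, 186, 154, 177, 128, 142, 165, 154, 190]
t=6: [359, 412, 366, 426, 420, 364, 413, 343, 368, 433, 375, 445, 445, 387, 439, 370]
t=7: [109, 830, 103, 812, 809, 96, 815, 106, 132, 844, 126, 826, 841, 128, 848, 139]
t=8: [112, 274, 110, 286, 279, 109, 272, 115, 115, 299, 113, 311, 313, 110, 306, 116]
t=9: [679, 326, 671, 335, 332, 663, 329, 678, 707, 334, 699, 343, 340, 700, 337, 715]
t=10: [765, 204, 762, 203, 204, 759, 204, 768, 772, 201, 769, 200, 199, 766, 200, 775]
t=11: [479, 151, 479, 150, 150, 481, 151, 479, 475, 150, 476, 148, 148, 476, 149, 474]
t=12: [368, 183, 369, 180, 182, 370, 183, 368, 366, 179, 367, 176, 176, 367, 177, 365]
t=13: [496, 867, 497, 865, 866, 500, 867, 496, 492, 865, 493, 862, 862, 493, 863, 489]
t=14: [92, 195, 91, 191, 194, 92, 195, 92, 91, 191, 91, 187, 187, 91, 188, 91]

Answer: [92, 195, 91, 191, 194, 92, 195, 92, 91, 191, 91, 187, 187, 91, 188, 91]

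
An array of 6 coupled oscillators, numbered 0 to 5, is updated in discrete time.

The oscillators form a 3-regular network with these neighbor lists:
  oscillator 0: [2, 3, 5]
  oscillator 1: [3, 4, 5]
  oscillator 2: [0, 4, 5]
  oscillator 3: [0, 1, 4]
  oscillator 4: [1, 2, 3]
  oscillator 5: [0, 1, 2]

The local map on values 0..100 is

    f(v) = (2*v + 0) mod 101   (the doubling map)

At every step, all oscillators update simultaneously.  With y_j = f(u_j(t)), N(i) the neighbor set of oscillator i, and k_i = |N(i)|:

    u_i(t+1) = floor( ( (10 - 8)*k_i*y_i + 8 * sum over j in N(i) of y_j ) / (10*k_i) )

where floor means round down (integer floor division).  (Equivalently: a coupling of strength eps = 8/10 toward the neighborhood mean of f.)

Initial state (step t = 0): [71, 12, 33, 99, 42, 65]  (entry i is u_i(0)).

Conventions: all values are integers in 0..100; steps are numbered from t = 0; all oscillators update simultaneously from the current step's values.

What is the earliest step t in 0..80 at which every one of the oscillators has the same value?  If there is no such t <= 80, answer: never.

Simulating step by step:
t=0: [71, 12, 33, 99, 42, 65]  (not all equal)
t=1: [59, 60, 54, 59, 66, 40]  (not all equal)
t=2: [31, 37, 35, 21, 17, 27]  (not all equal)
t=3: [56, 49, 54, 53, 56, 65]  (not all equal)
t=4: [13, 31, 15, 33, 31, 36]  (not all equal)
t=5: [50, 65, 48, 53, 54, 45]  (not all equal)
t=6: [70, 33, 71, 37, 36, 78]  (not all equal)
t=7: [53, 66, 52, 62, 62, 49]  (not all equal)
t=8: [34, 44, 34, 20, 19, 30]  (not all equal)
t=9: [58, 54, 57, 59, 59, 71]  (not all equal)
t=10: [21, 21, 22, 13, 13, 17]  (not all equal)
t=11: [36, 31, 36, 34, 35, 40]  (not all equal)
t=12: [73, 70, 73, 68, 67, 70]  (not all equal)
t=13: [40, 36, 40, 38, 38, 42]  (not all equal)
t=14: [80, 77, 80, 76, 76, 78]  (not all equal)
t=15: [55, 52, 55, 53, 53, 56]  (not all equal)
t=16: [8, 6, 8, 5, 5, 7]  (not all equal)
t=17: [13, 11, 13, 12, 12, 14]  (not all equal)
t=18: [26, 24, 26, 24, 24, 25]  (not all equal)
t=19: [50, 48, 50, 49, 49, 50]  (not all equal)
t=20: [99, 98, 99, 98, 98, 98]  (not all equal)
t=21: [95, 95, 95, 95, 95, 96]  (not all equal)
t=22: [89, 89, 89, 89, 89, 89]  (all equal)

Answer: 22
Key observation: Synchronization is absorbing here: once all oscillators are equal they stay equal, and step 22 is the first all-equal step.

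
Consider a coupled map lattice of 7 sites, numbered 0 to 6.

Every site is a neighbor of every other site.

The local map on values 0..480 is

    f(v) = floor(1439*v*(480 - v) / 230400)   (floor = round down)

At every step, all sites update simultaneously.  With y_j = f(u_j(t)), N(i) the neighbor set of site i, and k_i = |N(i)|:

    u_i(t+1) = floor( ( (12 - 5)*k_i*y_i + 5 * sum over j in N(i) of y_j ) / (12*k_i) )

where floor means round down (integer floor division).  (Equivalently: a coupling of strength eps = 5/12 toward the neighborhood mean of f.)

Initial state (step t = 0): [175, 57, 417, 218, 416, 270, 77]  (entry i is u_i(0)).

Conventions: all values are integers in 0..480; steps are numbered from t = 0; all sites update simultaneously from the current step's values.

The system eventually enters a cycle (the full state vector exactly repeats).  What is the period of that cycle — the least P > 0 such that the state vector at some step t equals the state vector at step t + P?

Simulating step by step:
t=0: [175, 57, 417, 218, 416, 270, 77]
t=1: [290, 196, 203, 302, 204, 301, 218]
t=2: [344, 346, 348, 340, 348, 340, 351]
t=3: [290, 289, 287, 293, 287, 293, 285]
t=4: [344, 344, 344, 343, 344, 343, 345]
t=5: [292, 292, 292, 292, 292, 292, 290]
t=6: [342, 342, 342, 342, 342, 342, 343]
t=7: [293, 293, 293, 293, 293, 293, 293]
t=8: [342, 342, 342, 342, 342, 342, 342]
t=9: [294, 294, 294, 294, 294, 294, 294]
t=10: [341, 341, 341, 341, 341, 341, 341]
t=11: [296, 296, 296, 296, 296, 296, 296]
t=12: [340, 340, 340, 340, 340, 340, 340]
t=13: [297, 297, 297, 297, 297, 297, 297]
t=14: [339, 339, 339, 339, 339, 339, 339]
t=15: [298, 298, 298, 298, 298, 298, 298]
t=16: [338, 338, 338, 338, 338, 338, 338]
t=17: [299, 299, 299, 299, 299, 299, 299]
t=18: [338, 338, 338, 338, 338, 338, 338]

Answer: 2
Key observation: The state at step 16, [338, 338, 338, 338, 338, 338, 338], reappears at step 18 — and no state repeats earlier — so the cycle the system enters has period 2.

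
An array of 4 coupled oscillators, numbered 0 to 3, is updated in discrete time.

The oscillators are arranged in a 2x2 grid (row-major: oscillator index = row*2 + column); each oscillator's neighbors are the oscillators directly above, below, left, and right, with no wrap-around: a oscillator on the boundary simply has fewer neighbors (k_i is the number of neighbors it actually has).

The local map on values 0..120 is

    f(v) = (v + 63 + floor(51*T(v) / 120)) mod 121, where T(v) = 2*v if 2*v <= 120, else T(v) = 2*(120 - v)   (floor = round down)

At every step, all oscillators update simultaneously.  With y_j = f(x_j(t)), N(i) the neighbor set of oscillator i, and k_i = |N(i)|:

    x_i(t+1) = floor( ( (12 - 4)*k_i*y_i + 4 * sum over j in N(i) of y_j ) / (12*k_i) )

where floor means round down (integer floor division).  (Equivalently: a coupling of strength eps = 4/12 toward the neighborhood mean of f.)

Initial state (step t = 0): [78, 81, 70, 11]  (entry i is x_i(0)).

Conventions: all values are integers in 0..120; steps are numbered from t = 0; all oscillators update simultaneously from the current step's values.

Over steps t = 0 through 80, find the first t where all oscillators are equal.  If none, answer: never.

Simulating step by step:
t=0: [78, 81, 70, 11]  (not all equal)
t=1: [55, 60, 59, 73]  (not all equal)
t=2: [46, 51, 50, 53]  (not all equal)
t=3: [29, 35, 33, 38]  (not all equal)
t=4: [78, 25, 23, 9]  (not all equal)
t=5: [72, 95, 92, 88]  (not all equal)
t=6: [55, 57, 56, 57]  (not all equal)
t=7: [44, 46, 45, 46]  (not all equal)
t=8: [24, 26, 25, 26]  (not all equal)
t=9: [108, 110, 109, 110]  (not all equal)
t=10: [60, 60, 60, 60]  (all equal)

Answer: 10
Key observation: Synchronization is absorbing here: once all oscillators are equal they stay equal, and step 10 is the first all-equal step.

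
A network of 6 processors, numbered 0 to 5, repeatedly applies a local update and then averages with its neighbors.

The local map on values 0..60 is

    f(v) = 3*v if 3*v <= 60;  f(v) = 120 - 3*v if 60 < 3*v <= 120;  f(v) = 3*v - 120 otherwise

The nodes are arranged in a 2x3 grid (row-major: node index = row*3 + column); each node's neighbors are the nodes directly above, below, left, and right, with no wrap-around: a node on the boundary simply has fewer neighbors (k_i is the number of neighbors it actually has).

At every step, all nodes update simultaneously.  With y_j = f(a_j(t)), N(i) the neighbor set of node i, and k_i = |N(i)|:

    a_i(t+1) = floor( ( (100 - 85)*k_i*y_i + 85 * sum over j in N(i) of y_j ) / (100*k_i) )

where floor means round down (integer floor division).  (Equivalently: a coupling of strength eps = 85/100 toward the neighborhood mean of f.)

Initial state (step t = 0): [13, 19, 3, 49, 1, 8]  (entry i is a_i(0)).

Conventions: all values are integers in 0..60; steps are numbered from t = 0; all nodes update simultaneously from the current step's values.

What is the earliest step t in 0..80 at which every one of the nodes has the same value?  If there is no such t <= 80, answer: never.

Simulating step by step:
t=0: [13, 19, 3, 49, 1, 8]  (not all equal)
t=1: [41, 23, 35, 21, 31, 8]  (not all equal)
t=2: [46, 20, 34, 21, 41, 21]  (not all equal)
t=3: [52, 20, 52, 17, 49, 17]  (not all equal)
t=4: [52, 37, 52, 34, 49, 34]  (not all equal)
t=5: [16, 29, 16, 29, 16, 29]  (not all equal)
t=6: [35, 45, 35, 45, 35, 45]  (not all equal)
t=7: [15, 15, 15, 15, 15, 15]  (all equal)

Answer: 7
Key observation: Synchronization is absorbing here: once all nodes are equal they stay equal, and step 7 is the first all-equal step.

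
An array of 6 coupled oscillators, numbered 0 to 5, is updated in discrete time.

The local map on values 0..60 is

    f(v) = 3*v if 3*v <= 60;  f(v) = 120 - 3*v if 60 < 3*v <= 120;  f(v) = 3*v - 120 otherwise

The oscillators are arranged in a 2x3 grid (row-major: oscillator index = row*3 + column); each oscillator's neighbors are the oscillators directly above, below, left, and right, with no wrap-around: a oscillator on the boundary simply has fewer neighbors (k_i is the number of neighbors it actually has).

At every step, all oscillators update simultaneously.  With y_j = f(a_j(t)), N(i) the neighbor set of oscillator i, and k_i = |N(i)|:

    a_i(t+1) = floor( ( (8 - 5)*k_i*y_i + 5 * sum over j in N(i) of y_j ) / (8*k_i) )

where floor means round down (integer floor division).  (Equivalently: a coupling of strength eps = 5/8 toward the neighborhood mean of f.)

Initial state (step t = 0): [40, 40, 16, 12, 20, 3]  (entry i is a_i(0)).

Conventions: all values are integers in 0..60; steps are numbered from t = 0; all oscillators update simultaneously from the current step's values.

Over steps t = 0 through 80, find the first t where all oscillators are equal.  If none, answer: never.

Simulating step by step:
t=0: [40, 40, 16, 12, 20, 3]  (not all equal)
t=1: [11, 22, 20, 32, 31, 37]  (not all equal)
t=2: [36, 45, 42, 27, 28, 30]  (not all equal)
t=3: [21, 16, 16, 29, 31, 24]  (not all equal)
t=4: [46, 45, 48, 38, 37, 41]  (not all equal)
t=5: [13, 16, 14, 10, 8, 11]  (not all equal)
t=6: [39, 39, 41, 30, 32, 33]  (not all equal)
t=7: [11, 7, 8, 19, 20, 16]  (not all equal)
t=8: [36, 32, 30, 50, 48, 44]  (not all equal)
t=9: [21, 22, 22, 22, 22, 21]  (not all equal)
t=10: [55, 54, 54, 54, 54, 55]  (not all equal)
t=11: [43, 42, 42, 42, 42, 43]  (not all equal)
t=12: [7, 6, 6, 6, 6, 7]  (not all equal)
t=13: [19, 18, 18, 18, 18, 19]  (not all equal)
t=14: [55, 54, 54, 54, 54, 55]  (not all equal)

Answer: never
Key observation: The state at step 10 reappears at step 14 — the system is in a cycle of period 4 from step 10 on.  No step 0..14 is synchronized, and the cycle repeats forever, so no step up to 80 (or ever) has all oscillators equal.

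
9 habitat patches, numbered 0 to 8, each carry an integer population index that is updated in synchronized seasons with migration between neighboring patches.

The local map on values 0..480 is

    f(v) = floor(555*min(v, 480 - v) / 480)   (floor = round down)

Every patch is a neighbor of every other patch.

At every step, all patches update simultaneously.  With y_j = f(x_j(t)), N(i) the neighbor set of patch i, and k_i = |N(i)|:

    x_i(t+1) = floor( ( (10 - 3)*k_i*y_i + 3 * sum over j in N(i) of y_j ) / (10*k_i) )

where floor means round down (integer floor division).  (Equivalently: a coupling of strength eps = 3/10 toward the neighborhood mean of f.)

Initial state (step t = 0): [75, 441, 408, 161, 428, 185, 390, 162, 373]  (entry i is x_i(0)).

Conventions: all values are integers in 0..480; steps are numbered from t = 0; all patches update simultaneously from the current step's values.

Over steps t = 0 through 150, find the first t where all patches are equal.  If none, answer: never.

Answer: 19
Key observation: Synchronization is absorbing here: once all patches are equal they stay equal, and step 19 is the first all-equal step.

Derivation:
t=0: [75, 441, 408, 161, 428, 185, 390, 162, 373]  (not all equal)
t=1: [97, 70, 95, 163, 80, 181, 109, 164, 122]  (not all equal)
t=2: [120, 99, 118, 171, 107, 185, 130, 171, 140]  (not all equal)
t=3: [145, 129, 143, 184, 135, 194, 152, 184, 160]  (not all equal)
t=4: [172, 160, 171, 202, 165, 210, 177, 202, 184]  (not all equal)
t=5: [202, 193, 201, 225, 196, 231, 206, 225, 211]  (not all equal)
t=6: [236, 229, 235, 254, 231, 258, 239, 254, 242]  (not all equal)
t=7: [270, 265, 269, 263, 267, 259, 272, 263, 272]  (not all equal)
t=8: [243, 247, 244, 248, 246, 251, 242, 248, 242]  (not all equal)
t=9: [272, 269, 271, 268, 270, 266, 273, 268, 273]  (not all equal)
t=10: [240, 242, 241, 244, 242, 245, 240, 244, 240]  (not all equal)
t=11: [276, 274, 275, 272, 274, 272, 276, 272, 276]  (not all equal)
t=12: [235, 237, 237, 239, 237, 239, 235, 239, 235]  (not all equal)
t=13: [271, 273, 273, 275, 273, 275, 271, 275, 271]  (not all equal)
t=14: [240, 239, 239, 237, 239, 237, 240, 237, 240]  (not all equal)
t=15: [276, 275, 275, 274, 275, 274, 276, 274, 276]  (not all equal)
t=16: [235, 236, 236, 237, 236, 237, 235, 237, 235]  (not all equal)
t=17: [271, 272, 272, 273, 272, 273, 271, 273, 271]  (not all equal)
t=18: [240, 240, 240, 239, 240, 239, 240, 239, 240]  (not all equal)
t=19: [276, 276, 276, 276, 276, 276, 276, 276, 276]  (all equal)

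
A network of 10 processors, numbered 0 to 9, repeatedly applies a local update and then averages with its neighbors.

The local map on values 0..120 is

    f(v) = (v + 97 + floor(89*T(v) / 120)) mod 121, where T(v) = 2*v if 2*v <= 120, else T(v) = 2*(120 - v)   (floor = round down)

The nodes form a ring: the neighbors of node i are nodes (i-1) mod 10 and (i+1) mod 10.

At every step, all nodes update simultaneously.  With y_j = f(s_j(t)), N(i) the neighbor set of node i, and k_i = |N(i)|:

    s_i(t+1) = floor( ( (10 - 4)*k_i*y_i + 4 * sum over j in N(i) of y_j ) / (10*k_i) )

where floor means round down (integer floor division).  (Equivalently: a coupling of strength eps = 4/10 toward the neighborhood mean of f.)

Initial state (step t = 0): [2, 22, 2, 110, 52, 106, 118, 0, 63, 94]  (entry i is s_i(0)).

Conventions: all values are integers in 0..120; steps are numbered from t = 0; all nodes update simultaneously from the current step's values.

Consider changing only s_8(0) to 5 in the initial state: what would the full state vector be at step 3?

Simulating step by step:
t=0: [2, 22, 2, 110, 52, 106, 118, 0, 5, 94]
t=1: [88, 58, 86, 101, 103, 101, 97, 99, 106, 106]
t=2: [111, 116, 112, 106, 104, 105, 106, 105, 102, 103]
t=3: [100, 98, 99, 101, 102, 102, 102, 103, 103, 103]

Answer: [100, 98, 99, 101, 102, 102, 102, 103, 103, 103]
Key observation: This trace re-runs the system from the modified initial state.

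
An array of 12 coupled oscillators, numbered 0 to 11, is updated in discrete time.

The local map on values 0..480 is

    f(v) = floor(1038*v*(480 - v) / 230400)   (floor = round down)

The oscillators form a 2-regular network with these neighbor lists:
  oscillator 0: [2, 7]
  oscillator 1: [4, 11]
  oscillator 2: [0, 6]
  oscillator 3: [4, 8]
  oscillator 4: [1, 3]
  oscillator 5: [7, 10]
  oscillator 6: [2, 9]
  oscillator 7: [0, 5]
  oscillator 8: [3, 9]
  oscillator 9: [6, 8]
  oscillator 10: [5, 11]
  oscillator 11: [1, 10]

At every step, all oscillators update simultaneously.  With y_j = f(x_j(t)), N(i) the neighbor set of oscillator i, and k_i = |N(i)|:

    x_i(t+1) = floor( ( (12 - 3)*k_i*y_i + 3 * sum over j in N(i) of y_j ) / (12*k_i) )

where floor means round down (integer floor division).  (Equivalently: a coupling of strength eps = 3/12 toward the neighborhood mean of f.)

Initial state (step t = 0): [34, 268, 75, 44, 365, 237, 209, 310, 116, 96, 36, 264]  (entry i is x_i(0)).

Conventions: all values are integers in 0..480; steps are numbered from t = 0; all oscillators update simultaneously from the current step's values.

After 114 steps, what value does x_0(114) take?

Simulating step by step:
t=0: [34, 268, 75, 44, 365, 237, 209, 310, 116, 96, 36, 264]
t=1: [97, 246, 142, 111, 184, 232, 229, 218, 174, 180, 118, 232]
t=2: [184, 257, 215, 198, 239, 250, 250, 246, 232, 244, 208, 250]
t=3: [248, 258, 255, 253, 257, 258, 258, 257, 258, 259, 255, 258]
t=4: [258, 258, 258, 258, 258, 258, 257, 258, 257, 257, 258, 258]
t=5: [258, 258, 258, 258, 258, 258, 258, 258, 258, 258, 258, 258]
t=6: [258, 258, 258, 258, 258, 258, 258, 258, 258, 258, 258, 258]

Answer: x_0(114) = 258
Key observation: The state at step 5, [258, 258, 258, 258, 258, 258, 258, 258, 258, 258, 258, 258], reappears at step 6: the system is in a cycle of period 1 from step 5 on.  Therefore the state at step 114 equals the state at step 5 + ((114 - 5) mod 1) = 5, which is [258, 258, 258, 258, 258, 258, 258, 258, 258, 258, 258, 258].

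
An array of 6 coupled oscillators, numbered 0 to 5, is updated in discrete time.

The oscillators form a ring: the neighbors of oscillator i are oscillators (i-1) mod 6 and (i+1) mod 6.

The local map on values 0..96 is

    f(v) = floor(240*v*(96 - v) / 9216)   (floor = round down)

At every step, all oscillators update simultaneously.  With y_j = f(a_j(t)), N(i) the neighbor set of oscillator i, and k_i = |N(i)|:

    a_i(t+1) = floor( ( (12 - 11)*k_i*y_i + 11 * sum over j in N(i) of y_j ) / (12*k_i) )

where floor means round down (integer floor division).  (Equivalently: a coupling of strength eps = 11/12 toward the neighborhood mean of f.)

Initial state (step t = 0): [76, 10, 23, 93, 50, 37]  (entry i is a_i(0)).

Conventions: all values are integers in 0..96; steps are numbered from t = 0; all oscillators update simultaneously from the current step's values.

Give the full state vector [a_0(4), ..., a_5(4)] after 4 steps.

Answer: [57, 57, 57, 57, 57, 57]

Derivation:
t=0: [76, 10, 23, 93, 50, 37]
t=1: [39, 39, 16, 47, 33, 49]
t=2: [57, 46, 55, 44, 58, 55]
t=3: [58, 57, 58, 57, 58, 57]
t=4: [57, 57, 57, 57, 57, 57]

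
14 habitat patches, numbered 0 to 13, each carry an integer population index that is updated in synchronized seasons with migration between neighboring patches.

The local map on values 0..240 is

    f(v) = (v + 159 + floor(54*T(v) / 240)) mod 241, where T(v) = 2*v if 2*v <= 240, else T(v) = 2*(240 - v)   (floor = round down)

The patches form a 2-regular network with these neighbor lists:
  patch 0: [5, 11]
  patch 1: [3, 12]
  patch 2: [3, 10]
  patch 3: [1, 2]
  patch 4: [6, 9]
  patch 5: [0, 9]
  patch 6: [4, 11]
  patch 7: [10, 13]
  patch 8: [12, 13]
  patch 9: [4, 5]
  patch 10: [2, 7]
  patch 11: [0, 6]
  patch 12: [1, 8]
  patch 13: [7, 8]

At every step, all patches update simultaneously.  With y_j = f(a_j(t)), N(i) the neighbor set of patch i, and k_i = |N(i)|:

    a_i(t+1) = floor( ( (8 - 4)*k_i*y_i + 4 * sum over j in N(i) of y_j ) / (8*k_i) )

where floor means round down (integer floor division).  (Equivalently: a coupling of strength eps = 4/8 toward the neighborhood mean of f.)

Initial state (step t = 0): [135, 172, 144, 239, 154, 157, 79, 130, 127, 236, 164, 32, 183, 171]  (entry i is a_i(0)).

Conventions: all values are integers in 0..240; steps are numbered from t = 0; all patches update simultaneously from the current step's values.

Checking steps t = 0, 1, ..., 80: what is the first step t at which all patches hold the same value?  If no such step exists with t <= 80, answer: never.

Answer: 16
Key observation: Synchronization is absorbing here: once all patches are equal they stay equal, and step 16 is the first all-equal step.

Derivation:
t=0: [135, 172, 144, 239, 154, 157, 79, 130, 127, 236, 164, 32, 183, 171]  (not all equal)
t=1: [129, 130, 120, 134, 101, 119, 94, 107, 109, 133, 108, 135, 116, 108]  (not all equal)
t=2: [95, 94, 89, 96, 70, 93, 68, 73, 78, 88, 78, 87, 86, 74]  (not all equal)
t=3: [51, 51, 45, 53, 24, 51, 23, 25, 32, 40, 33, 39, 42, 26]  (not all equal)
t=4: [227, 229, 222, 231, 198, 228, 198, 198, 206, 214, 207, 213, 218, 198]  (not all equal)
t=5: [148, 150, 147, 151, 136, 148, 136, 135, 139, 142, 140, 142, 145, 135]  (not all equal)
t=6: [106, 107, 106, 108, 101, 106, 101, 100, 102, 103, 103, 103, 105, 100]  (not all equal)
t=7: [70, 72, 70, 73, 64, 70, 64, 64, 65, 67, 67, 67, 69, 63]  (not all equal)
t=8: [18, 21, 19, 21, 11, 18, 11, 11, 12, 14, 14, 14, 17, 10]  (not all equal)
t=9: [183, 187, 185, 188, 175, 183, 175, 175, 177, 179, 179, 179, 182, 174]  (not all equal)
t=10: [125, 127, 126, 128, 122, 125, 122, 122, 123, 124, 124, 124, 125, 121]  (not all equal)
t=11: [94, 95, 95, 95, 93, 94, 93, 93, 93, 93, 94, 93, 94, 92]  (not all equal)
t=12: [53, 54, 54, 55, 52, 53, 52, 52, 52, 52, 53, 52, 53, 51]  (not all equal)
t=13: [234, 236, 236, 237, 234, 234, 234, 233, 233, 234, 235, 234, 235, 233]  (not all equal)
t=14: [154, 155, 155, 155, 154, 154, 154, 154, 154, 154, 154, 154, 154, 154]  (not all equal)
t=15: [110, 110, 110, 111, 110, 110, 110, 110, 110, 110, 110, 110, 110, 110]  (not all equal)
t=16: [77, 77, 77, 77, 77, 77, 77, 77, 77, 77, 77, 77, 77, 77]  (all equal)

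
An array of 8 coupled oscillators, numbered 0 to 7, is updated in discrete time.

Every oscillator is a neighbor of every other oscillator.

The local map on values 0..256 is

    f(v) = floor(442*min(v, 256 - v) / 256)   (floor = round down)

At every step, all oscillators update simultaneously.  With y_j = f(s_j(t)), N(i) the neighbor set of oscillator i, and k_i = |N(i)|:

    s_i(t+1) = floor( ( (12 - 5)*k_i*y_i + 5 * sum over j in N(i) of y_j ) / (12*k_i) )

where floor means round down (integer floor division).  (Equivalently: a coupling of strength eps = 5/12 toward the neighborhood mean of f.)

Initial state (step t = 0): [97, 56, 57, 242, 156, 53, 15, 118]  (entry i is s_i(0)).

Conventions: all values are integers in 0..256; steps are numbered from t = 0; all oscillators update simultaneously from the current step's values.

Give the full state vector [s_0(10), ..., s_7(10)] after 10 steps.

Simulating step by step:
t=0: [97, 56, 57, 242, 156, 53, 15, 118]
t=1: [139, 102, 103, 64, 142, 99, 65, 158]
t=2: [183, 170, 170, 135, 180, 167, 136, 166]
t=3: [141, 153, 153, 184, 144, 156, 184, 157]
t=4: [183, 172, 172, 144, 180, 169, 144, 168]
t=5: [139, 149, 149, 174, 142, 152, 174, 152]
t=6: [189, 180, 180, 157, 186, 177, 157, 177]
t=7: [126, 134, 134, 155, 128, 137, 155, 137]
t=8: [209, 206, 206, 187, 211, 203, 187, 203]
t=9: [87, 89, 89, 106, 84, 92, 106, 92]
t=10: [154, 156, 156, 172, 152, 159, 172, 159]

Answer: [154, 156, 156, 172, 152, 159, 172, 159]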